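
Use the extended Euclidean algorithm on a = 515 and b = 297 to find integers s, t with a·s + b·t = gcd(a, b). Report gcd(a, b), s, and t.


Euclidean algorithm on (515, 297) — divide until remainder is 0:
  515 = 1 · 297 + 218
  297 = 1 · 218 + 79
  218 = 2 · 79 + 60
  79 = 1 · 60 + 19
  60 = 3 · 19 + 3
  19 = 6 · 3 + 1
  3 = 3 · 1 + 0
gcd(515, 297) = 1.
Track Bezout coefficients alongside the remainders: start with r₀ = 515 = a·1 + b·0 (s = 1, t = 0) and r₁ = 297 = a·0 + b·1 (s = 0, t = 1); each new remainder r_{k+1} = r_{k-1} − q_k·r_k inherits s_{k+1} = s_{k-1} − q_k·s_k, t_{k+1} = t_{k-1} − q_k·t_k, so r_k = a·s_k + b·t_k at every step:
  q = 1: r = 218, s = 1 − 1·0 = 1, t = 0 − 1·1 = -1  (check: 515·1 + 297·(-1) = 218)
  q = 1: r = 79, s = 0 − 1·1 = -1, t = 1 − 1·(-1) = 2  (check: 515·(-1) + 297·2 = 79)
  q = 2: r = 60, s = 1 − 2·(-1) = 3, t = -1 − 2·2 = -5  (check: 515·3 + 297·(-5) = 60)
  q = 1: r = 19, s = -1 − 1·3 = -4, t = 2 − 1·(-5) = 7  (check: 515·(-4) + 297·7 = 19)
  q = 3: r = 3, s = 3 − 3·(-4) = 15, t = -5 − 3·7 = -26  (check: 515·15 + 297·(-26) = 3)
  q = 6: r = 1, s = -4 − 6·15 = -94, t = 7 − 6·(-26) = 163  (check: 515·(-94) + 297·163 = 1)
The row with r = 1 (the gcd) gives the Bezout coefficients s = -94, t = 163.
Result: 515 · (-94) + 297 · (163) = 1.

gcd(515, 297) = 1; s = -94, t = 163 (check: 515·(-94) + 297·163 = 1).


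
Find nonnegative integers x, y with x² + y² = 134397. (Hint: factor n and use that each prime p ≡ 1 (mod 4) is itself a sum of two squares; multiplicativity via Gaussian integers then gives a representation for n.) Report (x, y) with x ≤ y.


Step 1: Factor n = 134397 = 3^2 · 109 · 137.
Step 2: Check the mod-4 condition on each prime factor: 3 ≡ 3 (mod 4), exponent 2 (must be even); 109 ≡ 1 (mod 4), exponent 1; 137 ≡ 1 (mod 4), exponent 1.
All primes ≡ 3 (mod 4) appear to even exponent (or don't appear), so by the two-squares theorem n IS expressible as a sum of two squares.
Step 3: Build a representation. Group n = k² · m with k = 3 and m = 109 · 137 = 14933 (a product of primes ≡ 1 (mod 4)); a representation of m scales to one of n via (k·x)² + (k·y)² = k²(x² + y²). Each prime p ≡ 1 (mod 4) is itself a sum of two squares; find a² by testing p − a² for a perfect square:
  109: 109 − 1² = 108, 109 − 2² = 105, 109 − 3² = 100 = 10² ⇒ 109 = 3² + 10².
  137: 137 − 1² = 136, 137 − 2² = 133, 137 − 3² = 128, 137 − 4² = 121 = 11² ⇒ 137 = 4² + 11².
  Combine using the Brahmagupta–Fibonacci identity (a² + b²)(c² + d²) = (ac − bd)² + (ad + bc)² = (ac + bd)² + (ad − bc)²:
  109 · 137 = 14933: from (3² + 10²)(4² + 11²), take (3·4 − 10·11, 3·11 + 10·4) = (12 − 110, 33 + 40) = (-98, 73); dropping signs (only squares matter) gives (98, 73); check 98² + 73² = 9604 + 5329 = 14933 ✓.
  Scale by k = 3: (3·98, 3·73) = (294, 219).
Step 4: Order so x ≤ y and verify: 219² + 294² = 47961 + 86436 = 134397 = n. ✓

n = 134397 = 219² + 294² (one valid representation with x ≤ y).


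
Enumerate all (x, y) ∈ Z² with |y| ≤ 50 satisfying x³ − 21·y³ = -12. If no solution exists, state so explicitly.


The equation is x³ - 21y³ = -12. For fixed y, x³ = 21·y³ − 12, so a solution requires the RHS to be a perfect cube.
Strategy: iterate y from -50 to 50, compute RHS = 21·y³ − 12, and check whether it is a (positive or negative) perfect cube.
Check small values of y:
  y = 0: RHS = -12 is not a perfect cube.
  y = 1: RHS = 9 is not a perfect cube.
  y = -1: RHS = -33 is not a perfect cube.
  y = 2: RHS = 156 is not a perfect cube.
  y = -2: RHS = -180 is not a perfect cube.
  y = 3: RHS = 555 is not a perfect cube.
  y = -3: RHS = -579 is not a perfect cube.
Continuing the search up to |y| = 50 finds no solutions either.
No (x, y) in the scanned range satisfies the equation.

No integer solutions with |y| ≤ 50.


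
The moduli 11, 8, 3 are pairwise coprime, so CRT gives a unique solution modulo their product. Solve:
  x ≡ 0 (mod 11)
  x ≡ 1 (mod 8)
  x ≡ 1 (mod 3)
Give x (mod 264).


Moduli 11, 8, 3 are pairwise coprime; by CRT there is a unique solution modulo M = 11 · 8 · 3 = 264.
Solve pairwise, accumulating the modulus:
  Start with x ≡ 0 (mod 11).
  Combine with x ≡ 1 (mod 8): since gcd(11, 8) = 1, we get a unique residue mod 88.
    Write x = 0 + 11·t and substitute into x ≡ 1 (mod 8): 11·t ≡ 1 − 0 = 1 (mod 8).
    Reduce coefficients mod 8: 3·t ≡ 1 (mod 8).
    The inverse of 3 mod 8 is 3 (since 3·3 = 9 = 1·8 + 1), so t ≡ 3·1 = 3 ≡ 3 (mod 8).
    Then x = 0 + 11·3 = 33, valid modulo lcm(11, 8) = 88: x ≡ 33 (mod 88).
  Combine with x ≡ 1 (mod 3): since gcd(88, 3) = 1, we get a unique residue mod 264.
    Write x = 33 + 88·t and substitute into x ≡ 1 (mod 3): 88·t ≡ 1 − 33 = -32 (mod 3).
    Reduce coefficients mod 3: 1·t ≡ 1 (mod 3).
    So t ≡ 1 (mod 3).
    Then x = 33 + 88·1 = 121, valid modulo lcm(88, 3) = 264: x ≡ 121 (mod 264).
Verify: 121 mod 11 = 0 ✓, 121 mod 8 = 1 ✓, 121 mod 3 = 1 ✓.

x ≡ 121 (mod 264).


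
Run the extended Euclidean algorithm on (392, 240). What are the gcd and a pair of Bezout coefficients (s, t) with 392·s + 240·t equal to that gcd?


Euclidean algorithm on (392, 240) — divide until remainder is 0:
  392 = 1 · 240 + 152
  240 = 1 · 152 + 88
  152 = 1 · 88 + 64
  88 = 1 · 64 + 24
  64 = 2 · 24 + 16
  24 = 1 · 16 + 8
  16 = 2 · 8 + 0
gcd(392, 240) = 8.
Track Bezout coefficients alongside the remainders: start with r₀ = 392 = a·1 + b·0 (s = 1, t = 0) and r₁ = 240 = a·0 + b·1 (s = 0, t = 1); each new remainder r_{k+1} = r_{k-1} − q_k·r_k inherits s_{k+1} = s_{k-1} − q_k·s_k, t_{k+1} = t_{k-1} − q_k·t_k, so r_k = a·s_k + b·t_k at every step:
  q = 1: r = 152, s = 1 − 1·0 = 1, t = 0 − 1·1 = -1  (check: 392·1 + 240·(-1) = 152)
  q = 1: r = 88, s = 0 − 1·1 = -1, t = 1 − 1·(-1) = 2  (check: 392·(-1) + 240·2 = 88)
  q = 1: r = 64, s = 1 − 1·(-1) = 2, t = -1 − 1·2 = -3  (check: 392·2 + 240·(-3) = 64)
  q = 1: r = 24, s = -1 − 1·2 = -3, t = 2 − 1·(-3) = 5  (check: 392·(-3) + 240·5 = 24)
  q = 2: r = 16, s = 2 − 2·(-3) = 8, t = -3 − 2·5 = -13  (check: 392·8 + 240·(-13) = 16)
  q = 1: r = 8, s = -3 − 1·8 = -11, t = 5 − 1·(-13) = 18  (check: 392·(-11) + 240·18 = 8)
The row with r = 8 (the gcd) gives the Bezout coefficients s = -11, t = 18.
Result: 392 · (-11) + 240 · (18) = 8.

gcd(392, 240) = 8; s = -11, t = 18 (check: 392·(-11) + 240·18 = 8).


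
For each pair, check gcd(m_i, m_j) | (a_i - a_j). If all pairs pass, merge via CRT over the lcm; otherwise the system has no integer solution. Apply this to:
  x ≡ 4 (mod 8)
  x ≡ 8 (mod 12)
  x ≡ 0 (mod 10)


Moduli 8, 12, 10 are not pairwise coprime, so CRT works modulo lcm(m_i) when all pairwise compatibility conditions hold.
Pairwise compatibility: gcd(m_i, m_j) must divide a_i - a_j for every pair.
Merge one congruence at a time:
  Start: x ≡ 4 (mod 8).
  Combine with x ≡ 8 (mod 12): gcd(8, 12) = 4; 8 - 4 = 4, which IS divisible by 4, so compatible.
    Write x = 4 + 8·t and substitute into x ≡ 8 (mod 12): 8·t ≡ 8 − 4 = 4 (mod 12).
    Divide the congruence (and modulus) by g = 4: 2·t ≡ 1 (mod 3).
    The inverse of 2 mod 3 is 2 (since 2·2 = 4 = 1·3 + 1), so t ≡ 2·1 = 2 ≡ 2 (mod 3).
    Then x = 4 + 8·2 = 20, valid modulo lcm(8, 12) = 24: x ≡ 20 (mod 24).
  Combine with x ≡ 0 (mod 10): gcd(24, 10) = 2; 0 - 20 = -20, which IS divisible by 2, so compatible.
    Write x = 20 + 24·t and substitute into x ≡ 0 (mod 10): 24·t ≡ 0 − 20 = -20 (mod 10).
    Divide the congruence (and modulus) by g = 2: 12·t ≡ -10 (mod 5).
    Reduce coefficients mod 5: 2·t ≡ 0 (mod 5).
    The inverse of 2 mod 5 is 3 (since 2·3 = 6 = 1·5 + 1), so t ≡ 3·0 = 0 ≡ 0 (mod 5).
    Then x = 20 + 24·0 = 20, valid modulo lcm(24, 10) = 120: x ≡ 20 (mod 120).
Verify: 20 mod 8 = 4, 20 mod 12 = 8, 20 mod 10 = 0.

x ≡ 20 (mod 120).


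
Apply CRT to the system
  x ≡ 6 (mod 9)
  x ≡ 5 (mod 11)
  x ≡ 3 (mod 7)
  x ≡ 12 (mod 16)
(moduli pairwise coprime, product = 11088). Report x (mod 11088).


Product of moduli M = 9 · 11 · 7 · 16 = 11088.
Merge one congruence at a time:
  Start: x ≡ 6 (mod 9).
  Combine with x ≡ 5 (mod 11); new modulus lcm = 99.
    Write x = 6 + 9·t and substitute into x ≡ 5 (mod 11): 9·t ≡ 5 − 6 = -1 (mod 11).
    Reduce coefficients mod 11: 9·t ≡ 10 (mod 11).
    The inverse of 9 mod 11 is 5 (since 9·5 = 45 = 4·11 + 1), so t ≡ 5·10 = 50 ≡ 6 (mod 11).
    Then x = 6 + 9·6 = 60, valid modulo lcm(9, 11) = 99: x ≡ 60 (mod 99).
  Combine with x ≡ 3 (mod 7); new modulus lcm = 693.
    Write x = 60 + 99·t and substitute into x ≡ 3 (mod 7): 99·t ≡ 3 − 60 = -57 (mod 7).
    Reduce coefficients mod 7: 1·t ≡ 6 (mod 7).
    So t ≡ 6 (mod 7).
    Then x = 60 + 99·6 = 654, valid modulo lcm(99, 7) = 693: x ≡ 654 (mod 693).
  Combine with x ≡ 12 (mod 16); new modulus lcm = 11088.
    Write x = 654 + 693·t and substitute into x ≡ 12 (mod 16): 693·t ≡ 12 − 654 = -642 (mod 16).
    Reduce coefficients mod 16: 5·t ≡ 14 (mod 16).
    The inverse of 5 mod 16 is 13 (since 5·13 = 65 = 4·16 + 1), so t ≡ 13·14 = 182 ≡ 6 (mod 16).
    Then x = 654 + 693·6 = 4812, valid modulo lcm(693, 16) = 11088: x ≡ 4812 (mod 11088).
Verify against each original: 4812 mod 9 = 6, 4812 mod 11 = 5, 4812 mod 7 = 3, 4812 mod 16 = 12.

x ≡ 4812 (mod 11088).


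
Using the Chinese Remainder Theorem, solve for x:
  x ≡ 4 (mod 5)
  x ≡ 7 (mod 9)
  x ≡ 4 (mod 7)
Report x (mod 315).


Moduli 5, 9, 7 are pairwise coprime; by CRT there is a unique solution modulo M = 5 · 9 · 7 = 315.
Solve pairwise, accumulating the modulus:
  Start with x ≡ 4 (mod 5).
  Combine with x ≡ 7 (mod 9): since gcd(5, 9) = 1, we get a unique residue mod 45.
    Write x = 4 + 5·t and substitute into x ≡ 7 (mod 9): 5·t ≡ 7 − 4 = 3 (mod 9).
    The inverse of 5 mod 9 is 2 (since 5·2 = 10 = 1·9 + 1), so t ≡ 2·3 = 6 ≡ 6 (mod 9).
    Then x = 4 + 5·6 = 34, valid modulo lcm(5, 9) = 45: x ≡ 34 (mod 45).
  Combine with x ≡ 4 (mod 7): since gcd(45, 7) = 1, we get a unique residue mod 315.
    Write x = 34 + 45·t and substitute into x ≡ 4 (mod 7): 45·t ≡ 4 − 34 = -30 (mod 7).
    Reduce coefficients mod 7: 3·t ≡ 5 (mod 7).
    The inverse of 3 mod 7 is 5 (since 3·5 = 15 = 2·7 + 1), so t ≡ 5·5 = 25 ≡ 4 (mod 7).
    Then x = 34 + 45·4 = 214, valid modulo lcm(45, 7) = 315: x ≡ 214 (mod 315).
Verify: 214 mod 5 = 4 ✓, 214 mod 9 = 7 ✓, 214 mod 7 = 4 ✓.

x ≡ 214 (mod 315).


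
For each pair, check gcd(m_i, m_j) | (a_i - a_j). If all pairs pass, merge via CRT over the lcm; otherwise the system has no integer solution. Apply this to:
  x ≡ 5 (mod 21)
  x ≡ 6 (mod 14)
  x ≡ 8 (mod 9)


Moduli 21, 14, 9 are not pairwise coprime, so CRT works modulo lcm(m_i) when all pairwise compatibility conditions hold.
Pairwise compatibility: gcd(m_i, m_j) must divide a_i - a_j for every pair.
Merge one congruence at a time:
  Start: x ≡ 5 (mod 21).
  Combine with x ≡ 6 (mod 14): gcd(21, 14) = 7, and 6 - 5 = 1 is NOT divisible by 7.
    ⇒ system is inconsistent (no integer solution).

No solution (the system is inconsistent).


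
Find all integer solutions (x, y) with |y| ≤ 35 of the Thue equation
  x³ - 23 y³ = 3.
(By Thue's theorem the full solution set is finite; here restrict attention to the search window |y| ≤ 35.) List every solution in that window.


The equation is x³ - 23y³ = 3. For fixed y, x³ = 23·y³ + 3, so a solution requires the RHS to be a perfect cube.
Strategy: iterate y from -35 to 35, compute RHS = 23·y³ + 3, and check whether it is a (positive or negative) perfect cube.
Check small values of y:
  y = 0: RHS = 3 is not a perfect cube.
  y = 1: RHS = 26 is not a perfect cube.
  y = -1: RHS = -20 is not a perfect cube.
  y = 2: RHS = 187 is not a perfect cube.
  y = -2: RHS = -181 is not a perfect cube.
  y = 3: RHS = 624 is not a perfect cube.
  y = -3: RHS = -618 is not a perfect cube.
Continuing the search up to |y| = 35 finds no solutions either.
No (x, y) in the scanned range satisfies the equation.

No integer solutions with |y| ≤ 35.


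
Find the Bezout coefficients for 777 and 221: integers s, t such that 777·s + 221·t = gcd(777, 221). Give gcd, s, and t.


Euclidean algorithm on (777, 221) — divide until remainder is 0:
  777 = 3 · 221 + 114
  221 = 1 · 114 + 107
  114 = 1 · 107 + 7
  107 = 15 · 7 + 2
  7 = 3 · 2 + 1
  2 = 2 · 1 + 0
gcd(777, 221) = 1.
Track Bezout coefficients alongside the remainders: start with r₀ = 777 = a·1 + b·0 (s = 1, t = 0) and r₁ = 221 = a·0 + b·1 (s = 0, t = 1); each new remainder r_{k+1} = r_{k-1} − q_k·r_k inherits s_{k+1} = s_{k-1} − q_k·s_k, t_{k+1} = t_{k-1} − q_k·t_k, so r_k = a·s_k + b·t_k at every step:
  q = 3: r = 114, s = 1 − 3·0 = 1, t = 0 − 3·1 = -3  (check: 777·1 + 221·(-3) = 114)
  q = 1: r = 107, s = 0 − 1·1 = -1, t = 1 − 1·(-3) = 4  (check: 777·(-1) + 221·4 = 107)
  q = 1: r = 7, s = 1 − 1·(-1) = 2, t = -3 − 1·4 = -7  (check: 777·2 + 221·(-7) = 7)
  q = 15: r = 2, s = -1 − 15·2 = -31, t = 4 − 15·(-7) = 109  (check: 777·(-31) + 221·109 = 2)
  q = 3: r = 1, s = 2 − 3·(-31) = 95, t = -7 − 3·109 = -334  (check: 777·95 + 221·(-334) = 1)
The row with r = 1 (the gcd) gives the Bezout coefficients s = 95, t = -334.
Result: 777 · (95) + 221 · (-334) = 1.

gcd(777, 221) = 1; s = 95, t = -334 (check: 777·95 + 221·(-334) = 1).


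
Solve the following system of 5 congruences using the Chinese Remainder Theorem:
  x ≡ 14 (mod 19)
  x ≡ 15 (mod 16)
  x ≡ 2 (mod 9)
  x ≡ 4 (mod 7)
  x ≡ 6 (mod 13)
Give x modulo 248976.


Product of moduli M = 19 · 16 · 9 · 7 · 13 = 248976.
Merge one congruence at a time:
  Start: x ≡ 14 (mod 19).
  Combine with x ≡ 15 (mod 16); new modulus lcm = 304.
    Write x = 14 + 19·t and substitute into x ≡ 15 (mod 16): 19·t ≡ 15 − 14 = 1 (mod 16).
    Reduce coefficients mod 16: 3·t ≡ 1 (mod 16).
    The inverse of 3 mod 16 is 11 (since 3·11 = 33 = 2·16 + 1), so t ≡ 11·1 = 11 ≡ 11 (mod 16).
    Then x = 14 + 19·11 = 223, valid modulo lcm(19, 16) = 304: x ≡ 223 (mod 304).
  Combine with x ≡ 2 (mod 9); new modulus lcm = 2736.
    Write x = 223 + 304·t and substitute into x ≡ 2 (mod 9): 304·t ≡ 2 − 223 = -221 (mod 9).
    Reduce coefficients mod 9: 7·t ≡ 4 (mod 9).
    The inverse of 7 mod 9 is 4 (since 7·4 = 28 = 3·9 + 1), so t ≡ 4·4 = 16 ≡ 7 (mod 9).
    Then x = 223 + 304·7 = 2351, valid modulo lcm(304, 9) = 2736: x ≡ 2351 (mod 2736).
  Combine with x ≡ 4 (mod 7); new modulus lcm = 19152.
    Write x = 2351 + 2736·t and substitute into x ≡ 4 (mod 7): 2736·t ≡ 4 − 2351 = -2347 (mod 7).
    Reduce coefficients mod 7: 6·t ≡ 5 (mod 7).
    The inverse of 6 mod 7 is 6 (since 6·6 = 36 = 5·7 + 1), so t ≡ 6·5 = 30 ≡ 2 (mod 7).
    Then x = 2351 + 2736·2 = 7823, valid modulo lcm(2736, 7) = 19152: x ≡ 7823 (mod 19152).
  Combine with x ≡ 6 (mod 13); new modulus lcm = 248976.
    Write x = 7823 + 19152·t and substitute into x ≡ 6 (mod 13): 19152·t ≡ 6 − 7823 = -7817 (mod 13).
    Reduce coefficients mod 13: 3·t ≡ 9 (mod 13).
    The inverse of 3 mod 13 is 9 (since 3·9 = 27 = 2·13 + 1), so t ≡ 9·9 = 81 ≡ 3 (mod 13).
    Then x = 7823 + 19152·3 = 65279, valid modulo lcm(19152, 13) = 248976: x ≡ 65279 (mod 248976).
Verify against each original: 65279 mod 19 = 14, 65279 mod 16 = 15, 65279 mod 9 = 2, 65279 mod 7 = 4, 65279 mod 13 = 6.

x ≡ 65279 (mod 248976).


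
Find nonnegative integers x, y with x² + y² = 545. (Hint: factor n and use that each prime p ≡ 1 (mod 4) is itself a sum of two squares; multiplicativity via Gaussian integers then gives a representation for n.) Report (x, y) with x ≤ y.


Step 1: Factor n = 545 = 5 · 109.
Step 2: Check the mod-4 condition on each prime factor: 5 ≡ 1 (mod 4), exponent 1; 109 ≡ 1 (mod 4), exponent 1.
All primes ≡ 3 (mod 4) appear to even exponent (or don't appear), so by the two-squares theorem n IS expressible as a sum of two squares.
Step 3: Build a representation. Here n = 5 · 109 is a product of primes ≡ 1 (mod 4). Each prime p ≡ 1 (mod 4) is itself a sum of two squares; find a² by testing p − a² for a perfect square:
  5: 5 − 1² = 4 = 2² ⇒ 5 = 1² + 2².
  109: 109 − 1² = 108, 109 − 2² = 105, 109 − 3² = 100 = 10² ⇒ 109 = 3² + 10².
  Combine using the Brahmagupta–Fibonacci identity (a² + b²)(c² + d²) = (ac − bd)² + (ad + bc)² = (ac + bd)² + (ad − bc)²:
  5 · 109 = 545: from (1² + 2²)(3² + 10²), take (1·3 − 2·10, 1·10 + 2·3) = (3 − 20, 10 + 6) = (-17, 16); dropping signs (only squares matter) gives (17, 16); check 17² + 16² = 289 + 256 = 545 ✓.
Step 4: Order so x ≤ y and verify: 16² + 17² = 256 + 289 = 545 = n. ✓

n = 545 = 16² + 17² (one valid representation with x ≤ y).


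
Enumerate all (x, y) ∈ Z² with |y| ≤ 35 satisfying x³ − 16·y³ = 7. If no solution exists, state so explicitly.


The equation is x³ - 16y³ = 7. For fixed y, x³ = 16·y³ + 7, so a solution requires the RHS to be a perfect cube.
Strategy: iterate y from -35 to 35, compute RHS = 16·y³ + 7, and check whether it is a (positive or negative) perfect cube.
Check small values of y:
  y = 0: RHS = 7 is not a perfect cube.
  y = 1: RHS = 23 is not a perfect cube.
  y = -1: RHS = -9 is not a perfect cube.
  y = 2: RHS = 135 is not a perfect cube.
  y = -2: RHS = -121 is not a perfect cube.
  y = 3: RHS = 439 is not a perfect cube.
  y = -3: RHS = -425 is not a perfect cube.
Continuing the search up to |y| = 35 finds no solutions either.
No (x, y) in the scanned range satisfies the equation.

No integer solutions with |y| ≤ 35.


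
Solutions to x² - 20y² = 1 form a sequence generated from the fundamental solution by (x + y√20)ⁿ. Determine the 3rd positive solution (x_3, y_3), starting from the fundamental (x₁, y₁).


Step 1: Find the fundamental solution (x₁, y₁) of x² - 20y² = 1.
  Expand √20 as a continued fraction. a₀ = ⌊√20⌋ = 4; iterate m_{k+1} = d_k·a_k − m_k, d_{k+1} = (20 − m_{k+1}²)/d_k, a_{k+1} = ⌊(a₀ + m_{k+1})/d_{k+1}⌋ (starting m₀ = 0, d₀ = 1), with convergents p_k = a_k·p_{k-1} + p_{k-2}, q_k = a_k·q_{k-1} + q_{k-2} (p₋₁ = 1, q₋₁ = 0):
  k = 0: a₀ = 4; p₀/q₀ = 4/1; p₀² − 20·q₀² = 16 − 20 = -4.
  k = 1: m = 4, d = 4, a = ⌊(4 + 4)/4⌋ = 2; p/q = (2·4 + 1)/(2·1 + 0) = 9/2; p² − 20·q² = 81 − 80 = 1.
  The first convergent with p² − 20·q² = 1 gives the fundamental solution (x₁, y₁) = (9, 2).
Step 2: Apply the recurrence (x_{n+1}, y_{n+1}) = (x₁x_n + 20y₁y_n, x₁y_n + y₁x_n) repeatedly.
  From (x_1, y_1) = (9, 2): x_2 = 9·9 + 20·2·2 = 161; y_2 = 9·2 + 2·9 = 36.
  From (x_2, y_2) = (161, 36): x_3 = 9·161 + 20·2·36 = 2889; y_3 = 9·36 + 2·161 = 646.
Step 3: Verify x_3² - 20·y_3² = 8346321 - 8346320 = 1 (should be 1). ✓

(x_1, y_1) = (9, 2); (x_3, y_3) = (2889, 646).


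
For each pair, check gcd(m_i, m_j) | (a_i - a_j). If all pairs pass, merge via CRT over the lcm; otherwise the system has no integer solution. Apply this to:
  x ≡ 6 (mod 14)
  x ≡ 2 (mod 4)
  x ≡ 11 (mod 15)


Moduli 14, 4, 15 are not pairwise coprime, so CRT works modulo lcm(m_i) when all pairwise compatibility conditions hold.
Pairwise compatibility: gcd(m_i, m_j) must divide a_i - a_j for every pair.
Merge one congruence at a time:
  Start: x ≡ 6 (mod 14).
  Combine with x ≡ 2 (mod 4): gcd(14, 4) = 2; 2 - 6 = -4, which IS divisible by 2, so compatible.
    Write x = 6 + 14·t and substitute into x ≡ 2 (mod 4): 14·t ≡ 2 − 6 = -4 (mod 4).
    Divide the congruence (and modulus) by g = 2: 7·t ≡ -2 (mod 2).
    Reduce coefficients mod 2: 1·t ≡ 0 (mod 2).
    So t ≡ 0 (mod 2).
    Then x = 6 + 14·0 = 6, valid modulo lcm(14, 4) = 28: x ≡ 6 (mod 28).
  Combine with x ≡ 11 (mod 15): gcd(28, 15) = 1; 11 - 6 = 5, which IS divisible by 1, so compatible.
    Write x = 6 + 28·t and substitute into x ≡ 11 (mod 15): 28·t ≡ 11 − 6 = 5 (mod 15).
    Reduce coefficients mod 15: 13·t ≡ 5 (mod 15).
    The inverse of 13 mod 15 is 7 (since 13·7 = 91 = 6·15 + 1), so t ≡ 7·5 = 35 ≡ 5 (mod 15).
    Then x = 6 + 28·5 = 146, valid modulo lcm(28, 15) = 420: x ≡ 146 (mod 420).
Verify: 146 mod 14 = 6, 146 mod 4 = 2, 146 mod 15 = 11.

x ≡ 146 (mod 420).


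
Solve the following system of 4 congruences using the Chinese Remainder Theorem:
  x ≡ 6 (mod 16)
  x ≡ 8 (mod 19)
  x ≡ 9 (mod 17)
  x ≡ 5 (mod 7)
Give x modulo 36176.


Product of moduli M = 16 · 19 · 17 · 7 = 36176.
Merge one congruence at a time:
  Start: x ≡ 6 (mod 16).
  Combine with x ≡ 8 (mod 19); new modulus lcm = 304.
    Write x = 6 + 16·t and substitute into x ≡ 8 (mod 19): 16·t ≡ 8 − 6 = 2 (mod 19).
    The inverse of 16 mod 19 is 6 (since 16·6 = 96 = 5·19 + 1), so t ≡ 6·2 = 12 ≡ 12 (mod 19).
    Then x = 6 + 16·12 = 198, valid modulo lcm(16, 19) = 304: x ≡ 198 (mod 304).
  Combine with x ≡ 9 (mod 17); new modulus lcm = 5168.
    Write x = 198 + 304·t and substitute into x ≡ 9 (mod 17): 304·t ≡ 9 − 198 = -189 (mod 17).
    Reduce coefficients mod 17: 15·t ≡ 15 (mod 17).
    The inverse of 15 mod 17 is 8 (since 15·8 = 120 = 7·17 + 1), so t ≡ 8·15 = 120 ≡ 1 (mod 17).
    Then x = 198 + 304·1 = 502, valid modulo lcm(304, 17) = 5168: x ≡ 502 (mod 5168).
  Combine with x ≡ 5 (mod 7); new modulus lcm = 36176.
    Write x = 502 + 5168·t and substitute into x ≡ 5 (mod 7): 5168·t ≡ 5 − 502 = -497 (mod 7).
    Reduce coefficients mod 7: 2·t ≡ 0 (mod 7).
    The inverse of 2 mod 7 is 4 (since 2·4 = 8 = 1·7 + 1), so t ≡ 4·0 = 0 ≡ 0 (mod 7).
    Then x = 502 + 5168·0 = 502, valid modulo lcm(5168, 7) = 36176: x ≡ 502 (mod 36176).
Verify against each original: 502 mod 16 = 6, 502 mod 19 = 8, 502 mod 17 = 9, 502 mod 7 = 5.

x ≡ 502 (mod 36176).


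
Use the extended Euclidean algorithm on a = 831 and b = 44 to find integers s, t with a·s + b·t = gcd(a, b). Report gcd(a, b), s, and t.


Euclidean algorithm on (831, 44) — divide until remainder is 0:
  831 = 18 · 44 + 39
  44 = 1 · 39 + 5
  39 = 7 · 5 + 4
  5 = 1 · 4 + 1
  4 = 4 · 1 + 0
gcd(831, 44) = 1.
Track Bezout coefficients alongside the remainders: start with r₀ = 831 = a·1 + b·0 (s = 1, t = 0) and r₁ = 44 = a·0 + b·1 (s = 0, t = 1); each new remainder r_{k+1} = r_{k-1} − q_k·r_k inherits s_{k+1} = s_{k-1} − q_k·s_k, t_{k+1} = t_{k-1} − q_k·t_k, so r_k = a·s_k + b·t_k at every step:
  q = 18: r = 39, s = 1 − 18·0 = 1, t = 0 − 18·1 = -18  (check: 831·1 + 44·(-18) = 39)
  q = 1: r = 5, s = 0 − 1·1 = -1, t = 1 − 1·(-18) = 19  (check: 831·(-1) + 44·19 = 5)
  q = 7: r = 4, s = 1 − 7·(-1) = 8, t = -18 − 7·19 = -151  (check: 831·8 + 44·(-151) = 4)
  q = 1: r = 1, s = -1 − 1·8 = -9, t = 19 − 1·(-151) = 170  (check: 831·(-9) + 44·170 = 1)
The row with r = 1 (the gcd) gives the Bezout coefficients s = -9, t = 170.
Result: 831 · (-9) + 44 · (170) = 1.

gcd(831, 44) = 1; s = -9, t = 170 (check: 831·(-9) + 44·170 = 1).


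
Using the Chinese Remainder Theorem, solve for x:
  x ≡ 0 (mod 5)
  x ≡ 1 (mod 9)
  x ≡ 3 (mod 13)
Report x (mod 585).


Moduli 5, 9, 13 are pairwise coprime; by CRT there is a unique solution modulo M = 5 · 9 · 13 = 585.
Solve pairwise, accumulating the modulus:
  Start with x ≡ 0 (mod 5).
  Combine with x ≡ 1 (mod 9): since gcd(5, 9) = 1, we get a unique residue mod 45.
    Write x = 0 + 5·t and substitute into x ≡ 1 (mod 9): 5·t ≡ 1 − 0 = 1 (mod 9).
    The inverse of 5 mod 9 is 2 (since 5·2 = 10 = 1·9 + 1), so t ≡ 2·1 = 2 ≡ 2 (mod 9).
    Then x = 0 + 5·2 = 10, valid modulo lcm(5, 9) = 45: x ≡ 10 (mod 45).
  Combine with x ≡ 3 (mod 13): since gcd(45, 13) = 1, we get a unique residue mod 585.
    Write x = 10 + 45·t and substitute into x ≡ 3 (mod 13): 45·t ≡ 3 − 10 = -7 (mod 13).
    Reduce coefficients mod 13: 6·t ≡ 6 (mod 13).
    The inverse of 6 mod 13 is 11 (since 6·11 = 66 = 5·13 + 1), so t ≡ 11·6 = 66 ≡ 1 (mod 13).
    Then x = 10 + 45·1 = 55, valid modulo lcm(45, 13) = 585: x ≡ 55 (mod 585).
Verify: 55 mod 5 = 0 ✓, 55 mod 9 = 1 ✓, 55 mod 13 = 3 ✓.

x ≡ 55 (mod 585).


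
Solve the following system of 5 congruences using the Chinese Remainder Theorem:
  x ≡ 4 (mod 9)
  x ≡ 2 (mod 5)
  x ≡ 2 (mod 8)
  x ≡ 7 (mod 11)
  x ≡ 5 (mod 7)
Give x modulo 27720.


Product of moduli M = 9 · 5 · 8 · 11 · 7 = 27720.
Merge one congruence at a time:
  Start: x ≡ 4 (mod 9).
  Combine with x ≡ 2 (mod 5); new modulus lcm = 45.
    Write x = 4 + 9·t and substitute into x ≡ 2 (mod 5): 9·t ≡ 2 − 4 = -2 (mod 5).
    Reduce coefficients mod 5: 4·t ≡ 3 (mod 5).
    The inverse of 4 mod 5 is 4 (since 4·4 = 16 = 3·5 + 1), so t ≡ 4·3 = 12 ≡ 2 (mod 5).
    Then x = 4 + 9·2 = 22, valid modulo lcm(9, 5) = 45: x ≡ 22 (mod 45).
  Combine with x ≡ 2 (mod 8); new modulus lcm = 360.
    Write x = 22 + 45·t and substitute into x ≡ 2 (mod 8): 45·t ≡ 2 − 22 = -20 (mod 8).
    Reduce coefficients mod 8: 5·t ≡ 4 (mod 8).
    The inverse of 5 mod 8 is 5 (since 5·5 = 25 = 3·8 + 1), so t ≡ 5·4 = 20 ≡ 4 (mod 8).
    Then x = 22 + 45·4 = 202, valid modulo lcm(45, 8) = 360: x ≡ 202 (mod 360).
  Combine with x ≡ 7 (mod 11); new modulus lcm = 3960.
    Write x = 202 + 360·t and substitute into x ≡ 7 (mod 11): 360·t ≡ 7 − 202 = -195 (mod 11).
    Reduce coefficients mod 11: 8·t ≡ 3 (mod 11).
    The inverse of 8 mod 11 is 7 (since 8·7 = 56 = 5·11 + 1), so t ≡ 7·3 = 21 ≡ 10 (mod 11).
    Then x = 202 + 360·10 = 3802, valid modulo lcm(360, 11) = 3960: x ≡ 3802 (mod 3960).
  Combine with x ≡ 5 (mod 7); new modulus lcm = 27720.
    Write x = 3802 + 3960·t and substitute into x ≡ 5 (mod 7): 3960·t ≡ 5 − 3802 = -3797 (mod 7).
    Reduce coefficients mod 7: 5·t ≡ 4 (mod 7).
    The inverse of 5 mod 7 is 3 (since 5·3 = 15 = 2·7 + 1), so t ≡ 3·4 = 12 ≡ 5 (mod 7).
    Then x = 3802 + 3960·5 = 23602, valid modulo lcm(3960, 7) = 27720: x ≡ 23602 (mod 27720).
Verify against each original: 23602 mod 9 = 4, 23602 mod 5 = 2, 23602 mod 8 = 2, 23602 mod 11 = 7, 23602 mod 7 = 5.

x ≡ 23602 (mod 27720).


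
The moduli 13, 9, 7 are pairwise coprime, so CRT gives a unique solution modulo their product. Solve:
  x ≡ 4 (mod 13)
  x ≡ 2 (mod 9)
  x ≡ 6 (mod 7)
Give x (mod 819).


Moduli 13, 9, 7 are pairwise coprime; by CRT there is a unique solution modulo M = 13 · 9 · 7 = 819.
Solve pairwise, accumulating the modulus:
  Start with x ≡ 4 (mod 13).
  Combine with x ≡ 2 (mod 9): since gcd(13, 9) = 1, we get a unique residue mod 117.
    Write x = 4 + 13·t and substitute into x ≡ 2 (mod 9): 13·t ≡ 2 − 4 = -2 (mod 9).
    Reduce coefficients mod 9: 4·t ≡ 7 (mod 9).
    The inverse of 4 mod 9 is 7 (since 4·7 = 28 = 3·9 + 1), so t ≡ 7·7 = 49 ≡ 4 (mod 9).
    Then x = 4 + 13·4 = 56, valid modulo lcm(13, 9) = 117: x ≡ 56 (mod 117).
  Combine with x ≡ 6 (mod 7): since gcd(117, 7) = 1, we get a unique residue mod 819.
    Write x = 56 + 117·t and substitute into x ≡ 6 (mod 7): 117·t ≡ 6 − 56 = -50 (mod 7).
    Reduce coefficients mod 7: 5·t ≡ 6 (mod 7).
    The inverse of 5 mod 7 is 3 (since 5·3 = 15 = 2·7 + 1), so t ≡ 3·6 = 18 ≡ 4 (mod 7).
    Then x = 56 + 117·4 = 524, valid modulo lcm(117, 7) = 819: x ≡ 524 (mod 819).
Verify: 524 mod 13 = 4 ✓, 524 mod 9 = 2 ✓, 524 mod 7 = 6 ✓.

x ≡ 524 (mod 819).


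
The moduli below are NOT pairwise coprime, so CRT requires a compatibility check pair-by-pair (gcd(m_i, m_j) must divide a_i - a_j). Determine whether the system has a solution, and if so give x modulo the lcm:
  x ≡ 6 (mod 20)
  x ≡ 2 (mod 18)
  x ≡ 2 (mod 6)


Moduli 20, 18, 6 are not pairwise coprime, so CRT works modulo lcm(m_i) when all pairwise compatibility conditions hold.
Pairwise compatibility: gcd(m_i, m_j) must divide a_i - a_j for every pair.
Merge one congruence at a time:
  Start: x ≡ 6 (mod 20).
  Combine with x ≡ 2 (mod 18): gcd(20, 18) = 2; 2 - 6 = -4, which IS divisible by 2, so compatible.
    Write x = 6 + 20·t and substitute into x ≡ 2 (mod 18): 20·t ≡ 2 − 6 = -4 (mod 18).
    Divide the congruence (and modulus) by g = 2: 10·t ≡ -2 (mod 9).
    Reduce coefficients mod 9: 1·t ≡ 7 (mod 9).
    So t ≡ 7 (mod 9).
    Then x = 6 + 20·7 = 146, valid modulo lcm(20, 18) = 180: x ≡ 146 (mod 180).
  Combine with x ≡ 2 (mod 6): gcd(180, 6) = 6; 2 - 146 = -144, which IS divisible by 6, so compatible.
    Write x = 146 + 180·t and substitute into x ≡ 2 (mod 6): 180·t ≡ 2 − 146 = -144 (mod 6).
    Divide the congruence (and modulus) by g = 6: 30·t ≡ -24 (mod 1).
    Modulo 1 every t works; take t = 0.
    Then x = 146 + 180·0 = 146, valid modulo lcm(180, 6) = 180: x ≡ 146 (mod 180).
Verify: 146 mod 20 = 6, 146 mod 18 = 2, 146 mod 6 = 2.

x ≡ 146 (mod 180).


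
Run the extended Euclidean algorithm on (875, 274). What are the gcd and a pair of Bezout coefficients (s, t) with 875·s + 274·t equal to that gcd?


Euclidean algorithm on (875, 274) — divide until remainder is 0:
  875 = 3 · 274 + 53
  274 = 5 · 53 + 9
  53 = 5 · 9 + 8
  9 = 1 · 8 + 1
  8 = 8 · 1 + 0
gcd(875, 274) = 1.
Track Bezout coefficients alongside the remainders: start with r₀ = 875 = a·1 + b·0 (s = 1, t = 0) and r₁ = 274 = a·0 + b·1 (s = 0, t = 1); each new remainder r_{k+1} = r_{k-1} − q_k·r_k inherits s_{k+1} = s_{k-1} − q_k·s_k, t_{k+1} = t_{k-1} − q_k·t_k, so r_k = a·s_k + b·t_k at every step:
  q = 3: r = 53, s = 1 − 3·0 = 1, t = 0 − 3·1 = -3  (check: 875·1 + 274·(-3) = 53)
  q = 5: r = 9, s = 0 − 5·1 = -5, t = 1 − 5·(-3) = 16  (check: 875·(-5) + 274·16 = 9)
  q = 5: r = 8, s = 1 − 5·(-5) = 26, t = -3 − 5·16 = -83  (check: 875·26 + 274·(-83) = 8)
  q = 1: r = 1, s = -5 − 1·26 = -31, t = 16 − 1·(-83) = 99  (check: 875·(-31) + 274·99 = 1)
The row with r = 1 (the gcd) gives the Bezout coefficients s = -31, t = 99.
Result: 875 · (-31) + 274 · (99) = 1.

gcd(875, 274) = 1; s = -31, t = 99 (check: 875·(-31) + 274·99 = 1).


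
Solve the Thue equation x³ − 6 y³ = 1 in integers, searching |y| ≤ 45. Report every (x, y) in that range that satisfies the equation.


The equation is x³ - 6y³ = 1. For fixed y, x³ = 6·y³ + 1, so a solution requires the RHS to be a perfect cube.
Strategy: iterate y from -45 to 45, compute RHS = 6·y³ + 1, and check whether it is a (positive or negative) perfect cube.
Check small values of y:
  y = 0: RHS = 1 = (1)³ ⇒ x = 1 works.
  y = 1: RHS = 7 is not a perfect cube.
  y = -1: RHS = -5 is not a perfect cube.
  y = 2: RHS = 49 is not a perfect cube.
  y = -2: RHS = -47 is not a perfect cube.
  y = 3: RHS = 163 is not a perfect cube.
  y = -3: RHS = -161 is not a perfect cube.
Continuing the search up to |y| = 45 finds no further solutions beyond those listed.
Collected solutions: (1, 0).

Solutions (with |y| ≤ 45): (1, 0).


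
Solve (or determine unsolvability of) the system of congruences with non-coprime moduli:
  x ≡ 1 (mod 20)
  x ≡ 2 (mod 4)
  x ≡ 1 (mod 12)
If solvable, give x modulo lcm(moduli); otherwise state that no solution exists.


Moduli 20, 4, 12 are not pairwise coprime, so CRT works modulo lcm(m_i) when all pairwise compatibility conditions hold.
Pairwise compatibility: gcd(m_i, m_j) must divide a_i - a_j for every pair.
Merge one congruence at a time:
  Start: x ≡ 1 (mod 20).
  Combine with x ≡ 2 (mod 4): gcd(20, 4) = 4, and 2 - 1 = 1 is NOT divisible by 4.
    ⇒ system is inconsistent (no integer solution).

No solution (the system is inconsistent).


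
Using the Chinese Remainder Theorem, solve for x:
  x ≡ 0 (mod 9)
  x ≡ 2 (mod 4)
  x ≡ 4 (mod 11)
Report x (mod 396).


Moduli 9, 4, 11 are pairwise coprime; by CRT there is a unique solution modulo M = 9 · 4 · 11 = 396.
Solve pairwise, accumulating the modulus:
  Start with x ≡ 0 (mod 9).
  Combine with x ≡ 2 (mod 4): since gcd(9, 4) = 1, we get a unique residue mod 36.
    Write x = 0 + 9·t and substitute into x ≡ 2 (mod 4): 9·t ≡ 2 − 0 = 2 (mod 4).
    Reduce coefficients mod 4: 1·t ≡ 2 (mod 4).
    So t ≡ 2 (mod 4).
    Then x = 0 + 9·2 = 18, valid modulo lcm(9, 4) = 36: x ≡ 18 (mod 36).
  Combine with x ≡ 4 (mod 11): since gcd(36, 11) = 1, we get a unique residue mod 396.
    Write x = 18 + 36·t and substitute into x ≡ 4 (mod 11): 36·t ≡ 4 − 18 = -14 (mod 11).
    Reduce coefficients mod 11: 3·t ≡ 8 (mod 11).
    The inverse of 3 mod 11 is 4 (since 3·4 = 12 = 1·11 + 1), so t ≡ 4·8 = 32 ≡ 10 (mod 11).
    Then x = 18 + 36·10 = 378, valid modulo lcm(36, 11) = 396: x ≡ 378 (mod 396).
Verify: 378 mod 9 = 0 ✓, 378 mod 4 = 2 ✓, 378 mod 11 = 4 ✓.

x ≡ 378 (mod 396).


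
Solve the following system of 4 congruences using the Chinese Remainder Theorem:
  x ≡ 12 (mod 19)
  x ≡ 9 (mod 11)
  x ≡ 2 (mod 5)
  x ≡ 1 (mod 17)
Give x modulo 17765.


Product of moduli M = 19 · 11 · 5 · 17 = 17765.
Merge one congruence at a time:
  Start: x ≡ 12 (mod 19).
  Combine with x ≡ 9 (mod 11); new modulus lcm = 209.
    Write x = 12 + 19·t and substitute into x ≡ 9 (mod 11): 19·t ≡ 9 − 12 = -3 (mod 11).
    Reduce coefficients mod 11: 8·t ≡ 8 (mod 11).
    The inverse of 8 mod 11 is 7 (since 8·7 = 56 = 5·11 + 1), so t ≡ 7·8 = 56 ≡ 1 (mod 11).
    Then x = 12 + 19·1 = 31, valid modulo lcm(19, 11) = 209: x ≡ 31 (mod 209).
  Combine with x ≡ 2 (mod 5); new modulus lcm = 1045.
    Write x = 31 + 209·t and substitute into x ≡ 2 (mod 5): 209·t ≡ 2 − 31 = -29 (mod 5).
    Reduce coefficients mod 5: 4·t ≡ 1 (mod 5).
    The inverse of 4 mod 5 is 4 (since 4·4 = 16 = 3·5 + 1), so t ≡ 4·1 = 4 ≡ 4 (mod 5).
    Then x = 31 + 209·4 = 867, valid modulo lcm(209, 5) = 1045: x ≡ 867 (mod 1045).
  Combine with x ≡ 1 (mod 17); new modulus lcm = 17765.
    Write x = 867 + 1045·t and substitute into x ≡ 1 (mod 17): 1045·t ≡ 1 − 867 = -866 (mod 17).
    Reduce coefficients mod 17: 8·t ≡ 1 (mod 17).
    The inverse of 8 mod 17 is 15 (since 8·15 = 120 = 7·17 + 1), so t ≡ 15·1 = 15 ≡ 15 (mod 17).
    Then x = 867 + 1045·15 = 16542, valid modulo lcm(1045, 17) = 17765: x ≡ 16542 (mod 17765).
Verify against each original: 16542 mod 19 = 12, 16542 mod 11 = 9, 16542 mod 5 = 2, 16542 mod 17 = 1.

x ≡ 16542 (mod 17765).


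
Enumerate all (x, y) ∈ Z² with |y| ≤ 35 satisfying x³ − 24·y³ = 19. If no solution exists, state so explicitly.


The equation is x³ - 24y³ = 19. For fixed y, x³ = 24·y³ + 19, so a solution requires the RHS to be a perfect cube.
Strategy: iterate y from -35 to 35, compute RHS = 24·y³ + 19, and check whether it is a (positive or negative) perfect cube.
Check small values of y:
  y = 0: RHS = 19 is not a perfect cube.
  y = 1: RHS = 43 is not a perfect cube.
  y = -1: RHS = -5 is not a perfect cube.
  y = 2: RHS = 211 is not a perfect cube.
  y = -2: RHS = -173 is not a perfect cube.
  y = 3: RHS = 667 is not a perfect cube.
  y = -3: RHS = -629 is not a perfect cube.
Continuing the search up to |y| = 35 finds no solutions either.
No (x, y) in the scanned range satisfies the equation.

No integer solutions with |y| ≤ 35.


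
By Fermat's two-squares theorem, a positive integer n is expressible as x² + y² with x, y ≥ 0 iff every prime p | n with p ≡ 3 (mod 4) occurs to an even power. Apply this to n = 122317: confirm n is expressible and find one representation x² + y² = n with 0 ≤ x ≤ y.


Step 1: Factor n = 122317 = 13 · 97^2.
Step 2: Check the mod-4 condition on each prime factor: 13 ≡ 1 (mod 4), exponent 1; 97 ≡ 1 (mod 4), exponent 2.
All primes ≡ 3 (mod 4) appear to even exponent (or don't appear), so by the two-squares theorem n IS expressible as a sum of two squares.
Step 3: Build a representation. Here n = 13 · 97 · 97 is a product of primes ≡ 1 (mod 4). Each prime p ≡ 1 (mod 4) is itself a sum of two squares; find a² by testing p − a² for a perfect square:
  13: 13 − 1² = 12, 13 − 2² = 9 = 3² ⇒ 13 = 2² + 3².
  97: 97 − 1² = 96, 97 − 2² = 93, 97 − 3² = 88, 97 − 4² = 81 = 9² ⇒ 97 = 4² + 9².
  Combine using the Brahmagupta–Fibonacci identity (a² + b²)(c² + d²) = (ac − bd)² + (ad + bc)² = (ac + bd)² + (ad − bc)²:
  13 · 97 = 1261: from (2² + 3²)(4² + 9²), take (2·4 − 3·9, 2·9 + 3·4) = (8 − 27, 18 + 12) = (-19, 30); dropping signs (only squares matter) gives (19, 30); check 19² + 30² = 361 + 900 = 1261 ✓.
  1261 · 97 = 122317: from (19² + 30²)(4² + 9²), take (19·4 − 30·9, 19·9 + 30·4) = (76 − 270, 171 + 120) = (-194, 291); dropping signs (only squares matter) gives (194, 291); check 194² + 291² = 37636 + 84681 = 122317 ✓.
Step 4: Order so x ≤ y and verify: 194² + 291² = 37636 + 84681 = 122317 = n. ✓

n = 122317 = 194² + 291² (one valid representation with x ≤ y).


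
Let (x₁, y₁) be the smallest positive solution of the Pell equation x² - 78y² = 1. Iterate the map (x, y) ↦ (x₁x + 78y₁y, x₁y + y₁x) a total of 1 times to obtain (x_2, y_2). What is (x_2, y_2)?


Step 1: Find the fundamental solution (x₁, y₁) of x² - 78y² = 1.
  Expand √78 as a continued fraction. a₀ = ⌊√78⌋ = 8; iterate m_{k+1} = d_k·a_k − m_k, d_{k+1} = (78 − m_{k+1}²)/d_k, a_{k+1} = ⌊(a₀ + m_{k+1})/d_{k+1}⌋ (starting m₀ = 0, d₀ = 1), with convergents p_k = a_k·p_{k-1} + p_{k-2}, q_k = a_k·q_{k-1} + q_{k-2} (p₋₁ = 1, q₋₁ = 0):
  k = 0: a₀ = 8; p₀/q₀ = 8/1; p₀² − 78·q₀² = 64 − 78 = -14.
  k = 1: m = 8, d = 14, a = ⌊(8 + 8)/14⌋ = 1; p/q = (1·8 + 1)/(1·1 + 0) = 9/1; p² − 78·q² = 81 − 78 = 3.
  k = 2: m = 6, d = 3, a = ⌊(8 + 6)/3⌋ = 4; p/q = (4·9 + 8)/(4·1 + 1) = 44/5; p² − 78·q² = 1936 − 1950 = -14.
  k = 3: m = 6, d = 14, a = ⌊(8 + 6)/14⌋ = 1; p/q = (1·44 + 9)/(1·5 + 1) = 53/6; p² − 78·q² = 2809 − 2808 = 1.
  The first convergent with p² − 78·q² = 1 gives the fundamental solution (x₁, y₁) = (53, 6).
Step 2: Apply the recurrence (x_{n+1}, y_{n+1}) = (x₁x_n + 78y₁y_n, x₁y_n + y₁x_n) repeatedly.
  From (x_1, y_1) = (53, 6): x_2 = 53·53 + 78·6·6 = 5617; y_2 = 53·6 + 6·53 = 636.
Step 3: Verify x_2² - 78·y_2² = 31550689 - 31550688 = 1 (should be 1). ✓

(x_1, y_1) = (53, 6); (x_2, y_2) = (5617, 636).


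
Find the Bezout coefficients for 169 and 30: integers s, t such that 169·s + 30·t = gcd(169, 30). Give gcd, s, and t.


Euclidean algorithm on (169, 30) — divide until remainder is 0:
  169 = 5 · 30 + 19
  30 = 1 · 19 + 11
  19 = 1 · 11 + 8
  11 = 1 · 8 + 3
  8 = 2 · 3 + 2
  3 = 1 · 2 + 1
  2 = 2 · 1 + 0
gcd(169, 30) = 1.
Track Bezout coefficients alongside the remainders: start with r₀ = 169 = a·1 + b·0 (s = 1, t = 0) and r₁ = 30 = a·0 + b·1 (s = 0, t = 1); each new remainder r_{k+1} = r_{k-1} − q_k·r_k inherits s_{k+1} = s_{k-1} − q_k·s_k, t_{k+1} = t_{k-1} − q_k·t_k, so r_k = a·s_k + b·t_k at every step:
  q = 5: r = 19, s = 1 − 5·0 = 1, t = 0 − 5·1 = -5  (check: 169·1 + 30·(-5) = 19)
  q = 1: r = 11, s = 0 − 1·1 = -1, t = 1 − 1·(-5) = 6  (check: 169·(-1) + 30·6 = 11)
  q = 1: r = 8, s = 1 − 1·(-1) = 2, t = -5 − 1·6 = -11  (check: 169·2 + 30·(-11) = 8)
  q = 1: r = 3, s = -1 − 1·2 = -3, t = 6 − 1·(-11) = 17  (check: 169·(-3) + 30·17 = 3)
  q = 2: r = 2, s = 2 − 2·(-3) = 8, t = -11 − 2·17 = -45  (check: 169·8 + 30·(-45) = 2)
  q = 1: r = 1, s = -3 − 1·8 = -11, t = 17 − 1·(-45) = 62  (check: 169·(-11) + 30·62 = 1)
The row with r = 1 (the gcd) gives the Bezout coefficients s = -11, t = 62.
Result: 169 · (-11) + 30 · (62) = 1.

gcd(169, 30) = 1; s = -11, t = 62 (check: 169·(-11) + 30·62 = 1).


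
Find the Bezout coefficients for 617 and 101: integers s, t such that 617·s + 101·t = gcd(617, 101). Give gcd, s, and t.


Euclidean algorithm on (617, 101) — divide until remainder is 0:
  617 = 6 · 101 + 11
  101 = 9 · 11 + 2
  11 = 5 · 2 + 1
  2 = 2 · 1 + 0
gcd(617, 101) = 1.
Track Bezout coefficients alongside the remainders: start with r₀ = 617 = a·1 + b·0 (s = 1, t = 0) and r₁ = 101 = a·0 + b·1 (s = 0, t = 1); each new remainder r_{k+1} = r_{k-1} − q_k·r_k inherits s_{k+1} = s_{k-1} − q_k·s_k, t_{k+1} = t_{k-1} − q_k·t_k, so r_k = a·s_k + b·t_k at every step:
  q = 6: r = 11, s = 1 − 6·0 = 1, t = 0 − 6·1 = -6  (check: 617·1 + 101·(-6) = 11)
  q = 9: r = 2, s = 0 − 9·1 = -9, t = 1 − 9·(-6) = 55  (check: 617·(-9) + 101·55 = 2)
  q = 5: r = 1, s = 1 − 5·(-9) = 46, t = -6 − 5·55 = -281  (check: 617·46 + 101·(-281) = 1)
The row with r = 1 (the gcd) gives the Bezout coefficients s = 46, t = -281.
Result: 617 · (46) + 101 · (-281) = 1.

gcd(617, 101) = 1; s = 46, t = -281 (check: 617·46 + 101·(-281) = 1).
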